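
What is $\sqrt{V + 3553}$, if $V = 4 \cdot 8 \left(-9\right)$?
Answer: $\sqrt{3265} \approx 57.14$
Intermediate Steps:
$V = -288$ ($V = 32 \left(-9\right) = -288$)
$\sqrt{V + 3553} = \sqrt{-288 + 3553} = \sqrt{3265}$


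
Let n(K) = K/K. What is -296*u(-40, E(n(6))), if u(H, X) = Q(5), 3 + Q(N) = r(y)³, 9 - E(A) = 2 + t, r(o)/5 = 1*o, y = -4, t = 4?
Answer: 2368888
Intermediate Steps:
n(K) = 1
r(o) = 5*o (r(o) = 5*(1*o) = 5*o)
E(A) = 3 (E(A) = 9 - (2 + 4) = 9 - 1*6 = 9 - 6 = 3)
Q(N) = -8003 (Q(N) = -3 + (5*(-4))³ = -3 + (-20)³ = -3 - 8000 = -8003)
u(H, X) = -8003
-296*u(-40, E(n(6))) = -296*(-8003) = 2368888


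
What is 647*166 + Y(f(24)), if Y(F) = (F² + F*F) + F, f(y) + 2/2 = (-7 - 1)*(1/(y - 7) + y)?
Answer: 52618307/289 ≈ 1.8207e+5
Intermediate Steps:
f(y) = -1 - 8*y - 8/(-7 + y) (f(y) = -1 + (-7 - 1)*(1/(y - 7) + y) = -1 - 8*(1/(-7 + y) + y) = -1 - 8*(y + 1/(-7 + y)) = -1 + (-8*y - 8/(-7 + y)) = -1 - 8*y - 8/(-7 + y))
Y(F) = F + 2*F² (Y(F) = (F² + F²) + F = 2*F² + F = F + 2*F²)
647*166 + Y(f(24)) = 647*166 + ((-1 - 8*24² + 55*24)/(-7 + 24))*(1 + 2*((-1 - 8*24² + 55*24)/(-7 + 24))) = 107402 + ((-1 - 8*576 + 1320)/17)*(1 + 2*((-1 - 8*576 + 1320)/17)) = 107402 + ((-1 - 4608 + 1320)/17)*(1 + 2*((-1 - 4608 + 1320)/17)) = 107402 + ((1/17)*(-3289))*(1 + 2*((1/17)*(-3289))) = 107402 - 3289*(1 + 2*(-3289/17))/17 = 107402 - 3289*(1 - 6578/17)/17 = 107402 - 3289/17*(-6561/17) = 107402 + 21579129/289 = 52618307/289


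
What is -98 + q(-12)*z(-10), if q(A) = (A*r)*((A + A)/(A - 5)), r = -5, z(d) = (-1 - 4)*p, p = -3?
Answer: 19934/17 ≈ 1172.6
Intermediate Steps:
z(d) = 15 (z(d) = (-1 - 4)*(-3) = -5*(-3) = 15)
q(A) = -10*A²/(-5 + A) (q(A) = (A*(-5))*((A + A)/(A - 5)) = (-5*A)*((2*A)/(-5 + A)) = (-5*A)*(2*A/(-5 + A)) = -10*A²/(-5 + A))
-98 + q(-12)*z(-10) = -98 - 10*(-12)²/(-5 - 12)*15 = -98 - 10*144/(-17)*15 = -98 - 10*144*(-1/17)*15 = -98 + (1440/17)*15 = -98 + 21600/17 = 19934/17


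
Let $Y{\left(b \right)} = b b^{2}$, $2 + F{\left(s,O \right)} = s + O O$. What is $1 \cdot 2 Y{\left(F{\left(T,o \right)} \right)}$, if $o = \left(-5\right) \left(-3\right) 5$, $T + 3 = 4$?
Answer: $355767221248$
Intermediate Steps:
$T = 1$ ($T = -3 + 4 = 1$)
$o = 75$ ($o = 15 \cdot 5 = 75$)
$F{\left(s,O \right)} = -2 + s + O^{2}$ ($F{\left(s,O \right)} = -2 + \left(s + O O\right) = -2 + \left(s + O^{2}\right) = -2 + s + O^{2}$)
$Y{\left(b \right)} = b^{3}$
$1 \cdot 2 Y{\left(F{\left(T,o \right)} \right)} = 1 \cdot 2 \left(-2 + 1 + 75^{2}\right)^{3} = 2 \left(-2 + 1 + 5625\right)^{3} = 2 \cdot 5624^{3} = 2 \cdot 177883610624 = 355767221248$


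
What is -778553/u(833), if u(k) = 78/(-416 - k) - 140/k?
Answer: 115717110943/34262 ≈ 3.3774e+6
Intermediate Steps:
u(k) = -140/k + 78/(-416 - k)
-778553/u(833) = -778553*833*(416 + 833)/(2*(-29120 - 109*833)) = -778553*1040417/(2*(-29120 - 90797)) = -778553/(2*(1/833)*(1/1249)*(-119917)) = -778553/(-34262/148631) = -778553*(-148631/34262) = 115717110943/34262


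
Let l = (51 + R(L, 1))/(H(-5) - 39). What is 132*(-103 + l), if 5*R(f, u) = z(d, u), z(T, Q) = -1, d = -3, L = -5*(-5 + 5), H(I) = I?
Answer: -68742/5 ≈ -13748.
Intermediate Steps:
L = 0 (L = -5*0 = 0)
R(f, u) = -⅕ (R(f, u) = (⅕)*(-1) = -⅕)
l = -127/110 (l = (51 - ⅕)/(-5 - 39) = (254/5)/(-44) = (254/5)*(-1/44) = -127/110 ≈ -1.1545)
132*(-103 + l) = 132*(-103 - 127/110) = 132*(-11457/110) = -68742/5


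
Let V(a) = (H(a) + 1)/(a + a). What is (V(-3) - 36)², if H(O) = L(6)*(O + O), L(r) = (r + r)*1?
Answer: 21025/36 ≈ 584.03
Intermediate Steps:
L(r) = 2*r (L(r) = (2*r)*1 = 2*r)
H(O) = 24*O (H(O) = (2*6)*(O + O) = 12*(2*O) = 24*O)
V(a) = (1 + 24*a)/(2*a) (V(a) = (24*a + 1)/(a + a) = (1 + 24*a)/((2*a)) = (1 + 24*a)*(1/(2*a)) = (1 + 24*a)/(2*a))
(V(-3) - 36)² = ((12 + (½)/(-3)) - 36)² = ((12 + (½)*(-⅓)) - 36)² = ((12 - ⅙) - 36)² = (71/6 - 36)² = (-145/6)² = 21025/36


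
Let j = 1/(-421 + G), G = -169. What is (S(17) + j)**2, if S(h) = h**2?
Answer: 29073319081/348100 ≈ 83520.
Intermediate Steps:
j = -1/590 (j = 1/(-421 - 169) = 1/(-590) = -1/590 ≈ -0.0016949)
(S(17) + j)**2 = (17**2 - 1/590)**2 = (289 - 1/590)**2 = (170509/590)**2 = 29073319081/348100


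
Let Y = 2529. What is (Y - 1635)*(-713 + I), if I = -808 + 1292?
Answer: -204726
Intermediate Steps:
I = 484
(Y - 1635)*(-713 + I) = (2529 - 1635)*(-713 + 484) = 894*(-229) = -204726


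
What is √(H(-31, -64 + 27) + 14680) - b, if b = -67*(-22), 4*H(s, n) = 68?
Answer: -1474 + 3*√1633 ≈ -1352.8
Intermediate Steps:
H(s, n) = 17 (H(s, n) = (¼)*68 = 17)
b = 1474
√(H(-31, -64 + 27) + 14680) - b = √(17 + 14680) - 1*1474 = √14697 - 1474 = 3*√1633 - 1474 = -1474 + 3*√1633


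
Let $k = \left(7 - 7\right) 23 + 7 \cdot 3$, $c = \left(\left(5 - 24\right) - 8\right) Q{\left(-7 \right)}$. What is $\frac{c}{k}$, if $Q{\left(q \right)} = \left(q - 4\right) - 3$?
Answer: $18$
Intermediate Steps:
$Q{\left(q \right)} = -7 + q$ ($Q{\left(q \right)} = \left(-4 + q\right) - 3 = -7 + q$)
$c = 378$ ($c = \left(\left(5 - 24\right) - 8\right) \left(-7 - 7\right) = \left(-19 - 8\right) \left(-14\right) = \left(-27\right) \left(-14\right) = 378$)
$k = 21$ ($k = \left(7 - 7\right) 23 + 21 = 0 \cdot 23 + 21 = 0 + 21 = 21$)
$\frac{c}{k} = \frac{378}{21} = 378 \cdot \frac{1}{21} = 18$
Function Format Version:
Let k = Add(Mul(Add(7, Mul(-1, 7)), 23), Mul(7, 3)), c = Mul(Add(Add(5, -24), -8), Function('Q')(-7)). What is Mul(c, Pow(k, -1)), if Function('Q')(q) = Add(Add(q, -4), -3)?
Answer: 18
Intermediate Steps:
Function('Q')(q) = Add(-7, q) (Function('Q')(q) = Add(Add(-4, q), -3) = Add(-7, q))
c = 378 (c = Mul(Add(Add(5, -24), -8), Add(-7, -7)) = Mul(Add(-19, -8), -14) = Mul(-27, -14) = 378)
k = 21 (k = Add(Mul(Add(7, -7), 23), 21) = Add(Mul(0, 23), 21) = Add(0, 21) = 21)
Mul(c, Pow(k, -1)) = Mul(378, Pow(21, -1)) = Mul(378, Rational(1, 21)) = 18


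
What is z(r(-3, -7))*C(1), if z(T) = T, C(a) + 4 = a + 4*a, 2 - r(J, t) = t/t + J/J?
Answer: 0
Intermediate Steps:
r(J, t) = 0 (r(J, t) = 2 - (t/t + J/J) = 2 - (1 + 1) = 2 - 1*2 = 2 - 2 = 0)
C(a) = -4 + 5*a (C(a) = -4 + (a + 4*a) = -4 + 5*a)
z(r(-3, -7))*C(1) = 0*(-4 + 5*1) = 0*(-4 + 5) = 0*1 = 0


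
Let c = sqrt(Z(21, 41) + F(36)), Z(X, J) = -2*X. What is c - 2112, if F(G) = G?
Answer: -2112 + I*sqrt(6) ≈ -2112.0 + 2.4495*I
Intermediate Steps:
c = I*sqrt(6) (c = sqrt(-2*21 + 36) = sqrt(-42 + 36) = sqrt(-6) = I*sqrt(6) ≈ 2.4495*I)
c - 2112 = I*sqrt(6) - 2112 = -2112 + I*sqrt(6)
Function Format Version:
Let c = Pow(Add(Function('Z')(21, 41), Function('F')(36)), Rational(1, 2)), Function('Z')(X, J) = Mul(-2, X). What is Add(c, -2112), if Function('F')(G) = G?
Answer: Add(-2112, Mul(I, Pow(6, Rational(1, 2)))) ≈ Add(-2112.0, Mul(2.4495, I))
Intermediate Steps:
c = Mul(I, Pow(6, Rational(1, 2))) (c = Pow(Add(Mul(-2, 21), 36), Rational(1, 2)) = Pow(Add(-42, 36), Rational(1, 2)) = Pow(-6, Rational(1, 2)) = Mul(I, Pow(6, Rational(1, 2))) ≈ Mul(2.4495, I))
Add(c, -2112) = Add(Mul(I, Pow(6, Rational(1, 2))), -2112) = Add(-2112, Mul(I, Pow(6, Rational(1, 2))))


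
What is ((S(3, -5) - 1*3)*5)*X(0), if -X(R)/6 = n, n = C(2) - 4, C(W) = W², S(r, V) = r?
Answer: 0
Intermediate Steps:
n = 0 (n = 2² - 4 = 4 - 4 = 0)
X(R) = 0 (X(R) = -6*0 = 0)
((S(3, -5) - 1*3)*5)*X(0) = ((3 - 1*3)*5)*0 = ((3 - 3)*5)*0 = (0*5)*0 = 0*0 = 0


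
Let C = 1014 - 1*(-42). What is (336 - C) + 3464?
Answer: 2744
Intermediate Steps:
C = 1056 (C = 1014 + 42 = 1056)
(336 - C) + 3464 = (336 - 1*1056) + 3464 = (336 - 1056) + 3464 = -720 + 3464 = 2744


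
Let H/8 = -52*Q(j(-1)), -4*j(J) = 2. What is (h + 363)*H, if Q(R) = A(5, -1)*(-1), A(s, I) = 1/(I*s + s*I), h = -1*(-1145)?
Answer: -313664/5 ≈ -62733.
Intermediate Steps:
j(J) = -1/2 (j(J) = -1/4*2 = -1/2)
h = 1145
A(s, I) = 1/(2*I*s) (A(s, I) = 1/(I*s + I*s) = 1/(2*I*s))
Q(R) = 1/10 (Q(R) = ((1/2)/(-1*5))*(-1) = ((1/2)*(-1)*(1/5))*(-1) = -1/10*(-1) = 1/10)
H = -208/5 (H = 8*(-52*1/10) = 8*(-26/5) = -208/5 ≈ -41.600)
(h + 363)*H = (1145 + 363)*(-208/5) = 1508*(-208/5) = -313664/5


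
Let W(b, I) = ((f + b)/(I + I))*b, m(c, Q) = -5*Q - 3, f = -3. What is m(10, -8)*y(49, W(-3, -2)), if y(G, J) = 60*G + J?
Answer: 217227/2 ≈ 1.0861e+5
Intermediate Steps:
m(c, Q) = -3 - 5*Q
W(b, I) = b*(-3 + b)/(2*I) (W(b, I) = ((-3 + b)/(I + I))*b = ((-3 + b)/((2*I)))*b = ((-3 + b)*(1/(2*I)))*b = ((-3 + b)/(2*I))*b = b*(-3 + b)/(2*I))
y(G, J) = J + 60*G
m(10, -8)*y(49, W(-3, -2)) = (-3 - 5*(-8))*((½)*(-3)*(-3 - 3)/(-2) + 60*49) = (-3 + 40)*((½)*(-3)*(-½)*(-6) + 2940) = 37*(-9/2 + 2940) = 37*(5871/2) = 217227/2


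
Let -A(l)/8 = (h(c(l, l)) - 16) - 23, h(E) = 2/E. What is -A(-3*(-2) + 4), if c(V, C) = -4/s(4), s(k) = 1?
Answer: -316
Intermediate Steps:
c(V, C) = -4 (c(V, C) = -4/1 = -4*1 = -4)
A(l) = 316 (A(l) = -8*((2/(-4) - 16) - 23) = -8*((2*(-1/4) - 16) - 23) = -8*((-1/2 - 16) - 23) = -8*(-33/2 - 23) = -8*(-79/2) = 316)
-A(-3*(-2) + 4) = -1*316 = -316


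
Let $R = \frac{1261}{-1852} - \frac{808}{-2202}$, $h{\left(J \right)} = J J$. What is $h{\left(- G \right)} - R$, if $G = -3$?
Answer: $\frac{18991621}{2039052} \approx 9.3139$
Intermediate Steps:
$h{\left(J \right)} = J^{2}$
$R = - \frac{640153}{2039052}$ ($R = 1261 \left(- \frac{1}{1852}\right) - - \frac{404}{1101} = - \frac{1261}{1852} + \frac{404}{1101} = - \frac{640153}{2039052} \approx -0.31395$)
$h{\left(- G \right)} - R = \left(\left(-1\right) \left(-3\right)\right)^{2} - - \frac{640153}{2039052} = 3^{2} + \frac{640153}{2039052} = 9 + \frac{640153}{2039052} = \frac{18991621}{2039052}$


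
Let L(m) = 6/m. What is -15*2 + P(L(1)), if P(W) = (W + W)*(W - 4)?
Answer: -6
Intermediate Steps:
P(W) = 2*W*(-4 + W) (P(W) = (2*W)*(-4 + W) = 2*W*(-4 + W))
-15*2 + P(L(1)) = -15*2 + 2*(6/1)*(-4 + 6/1) = -30 + 2*(6*1)*(-4 + 6*1) = -30 + 2*6*(-4 + 6) = -30 + 2*6*2 = -30 + 24 = -6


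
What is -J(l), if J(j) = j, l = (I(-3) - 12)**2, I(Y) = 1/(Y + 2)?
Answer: -169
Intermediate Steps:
I(Y) = 1/(2 + Y)
l = 169 (l = (1/(2 - 3) - 12)**2 = (1/(-1) - 12)**2 = (-1 - 12)**2 = (-13)**2 = 169)
-J(l) = -1*169 = -169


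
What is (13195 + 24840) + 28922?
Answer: 66957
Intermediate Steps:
(13195 + 24840) + 28922 = 38035 + 28922 = 66957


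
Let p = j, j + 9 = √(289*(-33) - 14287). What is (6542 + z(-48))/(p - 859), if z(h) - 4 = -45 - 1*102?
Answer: -1388583/194312 - 6399*I*√1489/194312 ≈ -7.1461 - 1.2708*I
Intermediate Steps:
z(h) = -143 (z(h) = 4 + (-45 - 1*102) = 4 + (-45 - 102) = 4 - 147 = -143)
j = -9 + 4*I*√1489 (j = -9 + √(289*(-33) - 14287) = -9 + √(-9537 - 14287) = -9 + √(-23824) = -9 + 4*I*√1489 ≈ -9.0 + 154.35*I)
p = -9 + 4*I*√1489 ≈ -9.0 + 154.35*I
(6542 + z(-48))/(p - 859) = (6542 - 143)/((-9 + 4*I*√1489) - 859) = 6399/(-868 + 4*I*√1489)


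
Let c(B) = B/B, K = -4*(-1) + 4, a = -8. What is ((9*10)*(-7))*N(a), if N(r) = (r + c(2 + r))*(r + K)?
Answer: 0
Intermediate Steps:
K = 8 (K = 4 + 4 = 8)
c(B) = 1
N(r) = (1 + r)*(8 + r) (N(r) = (r + 1)*(r + 8) = (1 + r)*(8 + r))
((9*10)*(-7))*N(a) = ((9*10)*(-7))*(8 + (-8)² + 9*(-8)) = (90*(-7))*(8 + 64 - 72) = -630*0 = 0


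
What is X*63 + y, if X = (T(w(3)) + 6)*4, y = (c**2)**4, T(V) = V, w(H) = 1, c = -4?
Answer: 67300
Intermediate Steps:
y = 65536 (y = ((-4)**2)**4 = 16**4 = 65536)
X = 28 (X = (1 + 6)*4 = 7*4 = 28)
X*63 + y = 28*63 + 65536 = 1764 + 65536 = 67300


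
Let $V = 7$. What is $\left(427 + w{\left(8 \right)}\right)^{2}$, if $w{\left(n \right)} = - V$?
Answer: $176400$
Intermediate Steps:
$w{\left(n \right)} = -7$ ($w{\left(n \right)} = \left(-1\right) 7 = -7$)
$\left(427 + w{\left(8 \right)}\right)^{2} = \left(427 - 7\right)^{2} = 420^{2} = 176400$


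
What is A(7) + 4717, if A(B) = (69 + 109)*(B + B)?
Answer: 7209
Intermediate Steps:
A(B) = 356*B (A(B) = 178*(2*B) = 356*B)
A(7) + 4717 = 356*7 + 4717 = 2492 + 4717 = 7209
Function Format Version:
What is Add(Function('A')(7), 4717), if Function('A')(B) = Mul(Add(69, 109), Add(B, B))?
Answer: 7209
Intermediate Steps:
Function('A')(B) = Mul(356, B) (Function('A')(B) = Mul(178, Mul(2, B)) = Mul(356, B))
Add(Function('A')(7), 4717) = Add(Mul(356, 7), 4717) = Add(2492, 4717) = 7209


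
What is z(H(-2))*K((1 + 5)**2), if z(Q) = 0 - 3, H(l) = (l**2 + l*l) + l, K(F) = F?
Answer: -108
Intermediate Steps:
H(l) = l + 2*l**2 (H(l) = (l**2 + l**2) + l = 2*l**2 + l = l + 2*l**2)
z(Q) = -3
z(H(-2))*K((1 + 5)**2) = -3*(1 + 5)**2 = -3*6**2 = -3*36 = -108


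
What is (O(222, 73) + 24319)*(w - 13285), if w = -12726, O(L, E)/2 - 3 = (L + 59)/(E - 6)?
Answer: -42406695707/67 ≈ -6.3294e+8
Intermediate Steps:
O(L, E) = 6 + 2*(59 + L)/(-6 + E) (O(L, E) = 6 + 2*((L + 59)/(E - 6)) = 6 + 2*((59 + L)/(-6 + E)) = 6 + 2*(59 + L)/(-6 + E))
(O(222, 73) + 24319)*(w - 13285) = (2*(41 + 222 + 3*73)/(-6 + 73) + 24319)*(-12726 - 13285) = (2*(41 + 222 + 219)/67 + 24319)*(-26011) = (2*(1/67)*482 + 24319)*(-26011) = (964/67 + 24319)*(-26011) = (1630337/67)*(-26011) = -42406695707/67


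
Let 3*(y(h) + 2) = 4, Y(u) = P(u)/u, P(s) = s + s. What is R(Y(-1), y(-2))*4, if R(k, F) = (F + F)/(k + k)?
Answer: -4/3 ≈ -1.3333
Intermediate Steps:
P(s) = 2*s
Y(u) = 2 (Y(u) = (2*u)/u = 2)
y(h) = -⅔ (y(h) = -2 + (⅓)*4 = -2 + 4/3 = -⅔)
R(k, F) = F/k (R(k, F) = (2*F)/((2*k)) = (2*F)*(1/(2*k)) = F/k)
R(Y(-1), y(-2))*4 = -⅔/2*4 = -⅔*½*4 = -⅓*4 = -4/3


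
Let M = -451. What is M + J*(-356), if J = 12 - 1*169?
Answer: 55441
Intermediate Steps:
J = -157 (J = 12 - 169 = -157)
M + J*(-356) = -451 - 157*(-356) = -451 + 55892 = 55441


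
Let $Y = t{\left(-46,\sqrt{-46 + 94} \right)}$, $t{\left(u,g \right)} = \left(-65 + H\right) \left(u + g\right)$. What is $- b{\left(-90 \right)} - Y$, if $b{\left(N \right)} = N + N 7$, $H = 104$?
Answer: $2514 - 156 \sqrt{3} \approx 2243.8$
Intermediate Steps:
$b{\left(N \right)} = 8 N$ ($b{\left(N \right)} = N + 7 N = 8 N$)
$t{\left(u,g \right)} = 39 g + 39 u$ ($t{\left(u,g \right)} = \left(-65 + 104\right) \left(u + g\right) = 39 \left(g + u\right) = 39 g + 39 u$)
$Y = -1794 + 156 \sqrt{3}$ ($Y = 39 \sqrt{-46 + 94} + 39 \left(-46\right) = 39 \sqrt{48} - 1794 = 39 \cdot 4 \sqrt{3} - 1794 = 156 \sqrt{3} - 1794 = -1794 + 156 \sqrt{3} \approx -1523.8$)
$- b{\left(-90 \right)} - Y = - 8 \left(-90\right) - \left(-1794 + 156 \sqrt{3}\right) = \left(-1\right) \left(-720\right) + \left(1794 - 156 \sqrt{3}\right) = 720 + \left(1794 - 156 \sqrt{3}\right) = 2514 - 156 \sqrt{3}$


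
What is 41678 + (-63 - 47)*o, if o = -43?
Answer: 46408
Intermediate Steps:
41678 + (-63 - 47)*o = 41678 + (-63 - 47)*(-43) = 41678 - 110*(-43) = 41678 + 4730 = 46408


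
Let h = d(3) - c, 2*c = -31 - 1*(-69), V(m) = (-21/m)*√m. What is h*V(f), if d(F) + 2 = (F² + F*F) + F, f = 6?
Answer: 0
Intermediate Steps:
d(F) = -2 + F + 2*F² (d(F) = -2 + ((F² + F*F) + F) = -2 + ((F² + F²) + F) = -2 + (2*F² + F) = -2 + (F + 2*F²) = -2 + F + 2*F²)
V(m) = -21/√m
c = 19 (c = (-31 - 1*(-69))/2 = (-31 + 69)/2 = (½)*38 = 19)
h = 0 (h = (-2 + 3 + 2*3²) - 1*19 = (-2 + 3 + 2*9) - 19 = (-2 + 3 + 18) - 19 = 19 - 19 = 0)
h*V(f) = 0*(-7*√6/2) = 0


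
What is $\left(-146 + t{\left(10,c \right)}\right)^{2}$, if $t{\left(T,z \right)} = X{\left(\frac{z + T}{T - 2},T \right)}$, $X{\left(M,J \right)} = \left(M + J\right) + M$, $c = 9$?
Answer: $\frac{275625}{16} \approx 17227.0$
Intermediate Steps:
$X{\left(M,J \right)} = J + 2 M$ ($X{\left(M,J \right)} = \left(J + M\right) + M = J + 2 M$)
$t{\left(T,z \right)} = T + \frac{2 \left(T + z\right)}{-2 + T}$ ($t{\left(T,z \right)} = T + 2 \frac{z + T}{T - 2} = T + 2 \frac{T + z}{-2 + T} = T + \frac{2 \left(T + z\right)}{-2 + T}$)
$\left(-146 + t{\left(10,c \right)}\right)^{2} = \left(-146 + \frac{10^{2} + 2 \cdot 9}{-2 + 10}\right)^{2} = \left(-146 + \frac{100 + 18}{8}\right)^{2} = \left(-146 + \frac{1}{8} \cdot 118\right)^{2} = \left(-146 + \frac{59}{4}\right)^{2} = \left(- \frac{525}{4}\right)^{2} = \frac{275625}{16}$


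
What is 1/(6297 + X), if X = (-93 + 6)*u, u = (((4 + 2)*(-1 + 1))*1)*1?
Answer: 1/6297 ≈ 0.00015881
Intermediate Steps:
u = 0 (u = ((6*0)*1)*1 = (0*1)*1 = 0*1 = 0)
X = 0 (X = (-93 + 6)*0 = -87*0 = 0)
1/(6297 + X) = 1/(6297 + 0) = 1/6297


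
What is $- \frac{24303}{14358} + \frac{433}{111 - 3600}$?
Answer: $- \frac{30336727}{16698354} \approx -1.8167$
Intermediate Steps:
$- \frac{24303}{14358} + \frac{433}{111 - 3600} = \left(-24303\right) \frac{1}{14358} + \frac{433}{111 - 3600} = - \frac{8101}{4786} + \frac{433}{-3489} = - \frac{8101}{4786} + 433 \left(- \frac{1}{3489}\right) = - \frac{8101}{4786} - \frac{433}{3489} = - \frac{30336727}{16698354}$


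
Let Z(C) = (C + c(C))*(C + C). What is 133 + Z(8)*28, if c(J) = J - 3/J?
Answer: 7133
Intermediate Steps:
Z(C) = 2*C*(-3/C + 2*C) (Z(C) = (C + (C - 3/C))*(C + C) = (-3/C + 2*C)*(2*C) = 2*C*(-3/C + 2*C))
133 + Z(8)*28 = 133 + (-6 + 4*8²)*28 = 133 + (-6 + 4*64)*28 = 133 + (-6 + 256)*28 = 133 + 250*28 = 133 + 7000 = 7133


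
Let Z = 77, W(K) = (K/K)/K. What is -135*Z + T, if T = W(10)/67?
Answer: -6964649/670 ≈ -10395.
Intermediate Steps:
W(K) = 1/K
T = 1/670 (T = 1/(10*67) = (⅒)*(1/67) = 1/670 ≈ 0.0014925)
-135*Z + T = -135*77 + 1/670 = -10395 + 1/670 = -6964649/670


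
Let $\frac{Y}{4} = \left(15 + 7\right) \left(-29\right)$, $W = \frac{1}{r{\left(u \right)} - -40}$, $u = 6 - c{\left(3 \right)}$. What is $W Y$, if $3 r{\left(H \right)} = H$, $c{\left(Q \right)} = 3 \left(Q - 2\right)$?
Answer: $- \frac{2552}{41} \approx -62.244$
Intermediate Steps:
$c{\left(Q \right)} = -6 + 3 Q$ ($c{\left(Q \right)} = 3 \left(-2 + Q\right) = -6 + 3 Q$)
$u = 3$ ($u = 6 - \left(-6 + 3 \cdot 3\right) = 6 - \left(-6 + 9\right) = 6 - 3 = 3$)
$r{\left(H \right)} = \frac{H}{3}$
$W = \frac{1}{41}$ ($W = \frac{1}{\frac{1}{3} \cdot 3 - -40} = \frac{1}{1 + \left(-27 + 67\right)} = \frac{1}{1 + 40} = \frac{1}{41} \approx 0.02439$)
$Y = -2552$ ($Y = 4 \left(15 + 7\right) \left(-29\right) = 4 \cdot 22 \left(-29\right) = 4 \left(-638\right) = -2552$)
$W Y = \frac{1}{41} \left(-2552\right) = - \frac{2552}{41}$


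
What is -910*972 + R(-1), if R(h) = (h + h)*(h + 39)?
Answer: -884596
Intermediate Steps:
R(h) = 2*h*(39 + h) (R(h) = (2*h)*(39 + h) = 2*h*(39 + h))
-910*972 + R(-1) = -910*972 + 2*(-1)*(39 - 1) = -884520 + 2*(-1)*38 = -884520 - 76 = -884596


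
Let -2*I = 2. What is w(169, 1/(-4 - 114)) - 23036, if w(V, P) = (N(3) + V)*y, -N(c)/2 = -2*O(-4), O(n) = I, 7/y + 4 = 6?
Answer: -44917/2 ≈ -22459.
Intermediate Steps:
y = 7/2 (y = 7/(-4 + 6) = 7/2 ≈ 3.5000)
I = -1 (I = -1/2*2 = -1)
O(n) = -1
N(c) = -4 (N(c) = -(-4)*(-1) = -2*2 = -4)
w(V, P) = -14 + 7*V/2 (w(V, P) = (-4 + V)*(7/2) = -14 + 7*V/2)
w(169, 1/(-4 - 114)) - 23036 = (-14 + (7/2)*169) - 23036 = (-14 + 1183/2) - 23036 = 1155/2 - 23036 = -44917/2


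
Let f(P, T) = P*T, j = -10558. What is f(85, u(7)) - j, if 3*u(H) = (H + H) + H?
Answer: 11153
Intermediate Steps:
u(H) = H (u(H) = ((H + H) + H)/3 = (2*H + H)/3 = (3*H)/3 = H)
f(85, u(7)) - j = 85*7 - 1*(-10558) = 595 + 10558 = 11153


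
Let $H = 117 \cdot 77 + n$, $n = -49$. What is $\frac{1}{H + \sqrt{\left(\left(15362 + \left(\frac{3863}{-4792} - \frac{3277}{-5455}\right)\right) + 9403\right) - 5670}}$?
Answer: $\frac{234217625600}{2098090780571081} - \frac{2 \sqrt{3261956223178107710}}{2098090780571081} \approx 0.00010991$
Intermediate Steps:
$H = 8960$ ($H = 117 \cdot 77 - 49 = 9009 - 49 = 8960$)
$\frac{1}{H + \sqrt{\left(\left(15362 + \left(\frac{3863}{-4792} - \frac{3277}{-5455}\right)\right) + 9403\right) - 5670}} = \frac{1}{8960 + \sqrt{\left(\left(15362 + \left(\frac{3863}{-4792} - \frac{3277}{-5455}\right)\right) + 9403\right) - 5670}} = \frac{1}{8960 + \sqrt{\left(\left(15362 + \left(3863 \left(- \frac{1}{4792}\right) - - \frac{3277}{5455}\right)\right) + 9403\right) - 5670}} = \frac{1}{8960 + \sqrt{\left(\left(15362 + \left(- \frac{3863}{4792} + \frac{3277}{5455}\right)\right) + 9403\right) - 5670}} = \frac{1}{8960 + \sqrt{\left(\left(15362 - \frac{5369281}{26140360}\right) + 9403\right) - 5670}} = \frac{1}{8960 + \sqrt{\left(\frac{401562841039}{26140360} + 9403\right) - 5670}} = \frac{1}{8960 + \sqrt{\frac{647360646119}{26140360} - 5670}} = \frac{1}{8960 + \sqrt{\frac{499144804919}{26140360}}} = \frac{1}{8960 + \frac{\sqrt{3261956223178107710}}{13070180}}$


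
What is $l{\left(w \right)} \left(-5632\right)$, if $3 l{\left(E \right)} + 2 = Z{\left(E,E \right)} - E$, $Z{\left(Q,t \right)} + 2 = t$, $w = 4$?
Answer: $\frac{22528}{3} \approx 7509.3$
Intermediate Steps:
$Z{\left(Q,t \right)} = -2 + t$
$l{\left(E \right)} = - \frac{4}{3}$ ($l{\left(E \right)} = - \frac{2}{3} + \frac{\left(-2 + E\right) - E}{3} = - \frac{2}{3} + \frac{1}{3} \left(-2\right) = - \frac{2}{3} - \frac{2}{3} = - \frac{4}{3}$)
$l{\left(w \right)} \left(-5632\right) = \left(- \frac{4}{3}\right) \left(-5632\right) = \frac{22528}{3}$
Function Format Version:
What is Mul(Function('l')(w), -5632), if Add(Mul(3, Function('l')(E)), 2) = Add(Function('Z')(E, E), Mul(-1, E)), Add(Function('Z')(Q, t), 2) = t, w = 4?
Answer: Rational(22528, 3) ≈ 7509.3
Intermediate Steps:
Function('Z')(Q, t) = Add(-2, t)
Function('l')(E) = Rational(-4, 3) (Function('l')(E) = Add(Rational(-2, 3), Mul(Rational(1, 3), Add(Add(-2, E), Mul(-1, E)))) = Add(Rational(-2, 3), Mul(Rational(1, 3), -2)) = Add(Rational(-2, 3), Rational(-2, 3)) = Rational(-4, 3))
Mul(Function('l')(w), -5632) = Mul(Rational(-4, 3), -5632) = Rational(22528, 3)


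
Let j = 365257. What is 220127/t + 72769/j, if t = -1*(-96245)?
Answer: 87406580044/35154159965 ≈ 2.4864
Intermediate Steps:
t = 96245
220127/t + 72769/j = 220127/96245 + 72769/365257 = 87406580044/35154159965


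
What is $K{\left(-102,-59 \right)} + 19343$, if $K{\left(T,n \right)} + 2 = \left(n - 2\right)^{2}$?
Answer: $23062$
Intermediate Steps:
$K{\left(T,n \right)} = -2 + \left(-2 + n\right)^{2}$ ($K{\left(T,n \right)} = -2 + \left(n - 2\right)^{2} = -2 + \left(-2 + n\right)^{2}$)
$K{\left(-102,-59 \right)} + 19343 = \left(-2 + \left(-2 - 59\right)^{2}\right) + 19343 = \left(-2 + \left(-61\right)^{2}\right) + 19343 = \left(-2 + 3721\right) + 19343 = 3719 + 19343 = 23062$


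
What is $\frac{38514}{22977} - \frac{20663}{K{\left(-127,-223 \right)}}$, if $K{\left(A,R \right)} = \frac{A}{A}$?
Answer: $- \frac{158245079}{7659} \approx -20661.0$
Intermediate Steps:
$K{\left(A,R \right)} = 1$
$\frac{38514}{22977} - \frac{20663}{K{\left(-127,-223 \right)}} = \frac{38514}{22977} - \frac{20663}{1} = 38514 \cdot \frac{1}{22977} - 20663 = \frac{12838}{7659} - 20663 = - \frac{158245079}{7659}$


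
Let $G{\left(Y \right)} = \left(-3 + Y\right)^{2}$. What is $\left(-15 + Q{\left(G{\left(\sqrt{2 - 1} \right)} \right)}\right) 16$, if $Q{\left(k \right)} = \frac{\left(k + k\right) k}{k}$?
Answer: $-112$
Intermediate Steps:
$Q{\left(k \right)} = 2 k$ ($Q{\left(k \right)} = \frac{2 k k}{k} = \frac{2 k^{2}}{k} = 2 k$)
$\left(-15 + Q{\left(G{\left(\sqrt{2 - 1} \right)} \right)}\right) 16 = \left(-15 + 2 \left(-3 + \sqrt{2 - 1}\right)^{2}\right) 16 = \left(-15 + 2 \left(-3 + \sqrt{1}\right)^{2}\right) 16 = \left(-15 + 2 \left(-3 + 1\right)^{2}\right) 16 = \left(-15 + 2 \left(-2\right)^{2}\right) 16 = \left(-15 + 2 \cdot 4\right) 16 = \left(-15 + 8\right) 16 = \left(-7\right) 16 = -112$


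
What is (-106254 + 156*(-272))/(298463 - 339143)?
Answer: 24781/6780 ≈ 3.6550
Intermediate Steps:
(-106254 + 156*(-272))/(298463 - 339143) = (-106254 - 42432)/(-40680) = -148686*(-1/40680) = 24781/6780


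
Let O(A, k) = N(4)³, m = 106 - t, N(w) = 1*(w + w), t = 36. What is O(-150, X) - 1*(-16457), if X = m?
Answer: 16969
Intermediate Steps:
N(w) = 2*w (N(w) = 1*(2*w) = 2*w)
m = 70 (m = 106 - 1*36 = 106 - 36 = 70)
X = 70
O(A, k) = 512 (O(A, k) = (2*4)³ = 8³ = 512)
O(-150, X) - 1*(-16457) = 512 - 1*(-16457) = 512 + 16457 = 16969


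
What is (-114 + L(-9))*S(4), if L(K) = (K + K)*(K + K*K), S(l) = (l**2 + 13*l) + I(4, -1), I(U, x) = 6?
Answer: -104340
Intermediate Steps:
S(l) = 6 + l**2 + 13*l (S(l) = (l**2 + 13*l) + 6 = 6 + l**2 + 13*l)
L(K) = 2*K*(K + K**2) (L(K) = (2*K)*(K + K**2) = 2*K*(K + K**2))
(-114 + L(-9))*S(4) = (-114 + 2*(-9)**2*(1 - 9))*(6 + 4**2 + 13*4) = (-114 + 2*81*(-8))*(6 + 16 + 52) = (-114 - 1296)*74 = -1410*74 = -104340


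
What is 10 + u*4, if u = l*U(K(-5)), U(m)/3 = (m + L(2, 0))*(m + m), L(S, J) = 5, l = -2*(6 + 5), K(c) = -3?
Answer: 3178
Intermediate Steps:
l = -22 (l = -2*11 = -22)
U(m) = 6*m*(5 + m) (U(m) = 3*((m + 5)*(m + m)) = 3*((5 + m)*(2*m)) = 3*(2*m*(5 + m)) = 6*m*(5 + m))
u = 792 (u = -132*(-3)*(5 - 3) = -132*(-3)*2 = -22*(-36) = 792)
10 + u*4 = 10 + 792*4 = 10 + 3168 = 3178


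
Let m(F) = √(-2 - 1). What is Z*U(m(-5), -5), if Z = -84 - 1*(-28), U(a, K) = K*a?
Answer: 280*I*√3 ≈ 484.97*I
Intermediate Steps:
m(F) = I*√3 (m(F) = √(-3) = I*√3)
Z = -56 (Z = -84 + 28 = -56)
Z*U(m(-5), -5) = -(-280)*I*√3 = 280*I*√3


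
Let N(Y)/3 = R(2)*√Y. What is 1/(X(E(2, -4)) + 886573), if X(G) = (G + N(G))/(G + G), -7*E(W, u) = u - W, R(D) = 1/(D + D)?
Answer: 37827136/33536536358489 - 8*√42/100609609075467 ≈ 1.1279e-6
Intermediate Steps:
R(D) = 1/(2*D)
E(W, u) = -u/7 + W/7 (E(W, u) = -(u - W)/7 = -u/7 + W/7)
N(Y) = 3*√Y/4 (N(Y) = 3*(((½)/2)*√Y) = 3*(((½)*(½))*√Y) = 3*(√Y/4) = 3*√Y/4)
X(G) = (G + 3*√G/4)/(2*G) (X(G) = (G + 3*√G/4)/(G + G) = (G + 3*√G/4)/((2*G)) = (G + 3*√G/4)*(1/(2*G)) = (G + 3*√G/4)/(2*G))
1/(X(E(2, -4)) + 886573) = 1/((½ + 3/(8*√(-⅐*(-4) + (⅐)*2))) + 886573) = 1/((½ + 3/(8*√(4/7 + 2/7))) + 886573) = 1/((½ + 3/(8*√(6/7))) + 886573) = 1/((½ + 3*(√42/6)/8) + 886573) = 1/((½ + √42/16) + 886573) = 1/(1773147/2 + √42/16)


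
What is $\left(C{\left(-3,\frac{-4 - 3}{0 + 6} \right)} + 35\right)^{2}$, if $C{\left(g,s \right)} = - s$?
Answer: $\frac{47089}{36} \approx 1308.0$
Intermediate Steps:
$\left(C{\left(-3,\frac{-4 - 3}{0 + 6} \right)} + 35\right)^{2} = \left(- \frac{-4 - 3}{0 + 6} + 35\right)^{2} = \left(- \frac{-7}{6} + 35\right)^{2} = \left(\left(-1\right) \left(- \frac{7}{6}\right) + 35\right)^{2} = \left(\frac{7}{6} + 35\right)^{2} = \left(\frac{217}{6}\right)^{2} = \frac{47089}{36}$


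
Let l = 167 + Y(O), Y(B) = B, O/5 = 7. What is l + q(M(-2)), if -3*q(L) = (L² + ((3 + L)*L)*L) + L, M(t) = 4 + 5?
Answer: -152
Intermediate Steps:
O = 35 (O = 5*7 = 35)
M(t) = 9
l = 202 (l = 167 + 35 = 202)
q(L) = -L/3 - L²/3 - L²*(3 + L)/3 (q(L) = -((L² + ((3 + L)*L)*L) + L)/3 = -((L² + (L*(3 + L))*L) + L)/3 = -((L² + L²*(3 + L)) + L)/3 = -(L + L² + L²*(3 + L))/3 = -L/3 - L²/3 - L²*(3 + L)/3)
l + q(M(-2)) = 202 - ⅓*9*(1 + 9² + 4*9) = 202 - ⅓*9*(1 + 81 + 36) = 202 - ⅓*9*118 = 202 - 354 = -152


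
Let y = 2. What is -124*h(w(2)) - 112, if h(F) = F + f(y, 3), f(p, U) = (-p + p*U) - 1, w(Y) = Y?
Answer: -732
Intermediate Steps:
f(p, U) = -1 - p + U*p (f(p, U) = (-p + U*p) - 1 = -1 - p + U*p)
h(F) = 3 + F (h(F) = F + (-1 - 1*2 + 3*2) = F + (-1 - 2 + 6) = F + 3 = 3 + F)
-124*h(w(2)) - 112 = -124*(3 + 2) - 112 = -124*5 - 112 = -620 - 112 = -732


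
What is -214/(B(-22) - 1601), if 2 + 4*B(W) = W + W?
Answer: 428/3225 ≈ 0.13271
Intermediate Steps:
B(W) = -1/2 + W/2 (B(W) = -1/2 + (W + W)/4 = -1/2 + (2*W)/4 = -1/2 + W/2)
-214/(B(-22) - 1601) = -214/((-1/2 + (1/2)*(-22)) - 1601) = -214/((-1/2 - 11) - 1601) = -214/(-23/2 - 1601) = -214/(-3225/2) = -2/3225*(-214) = 428/3225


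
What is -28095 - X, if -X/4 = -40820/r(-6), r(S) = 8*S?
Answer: -74080/3 ≈ -24693.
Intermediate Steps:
X = -10205/3 (X = -(-163280)/(8*(-6)) = -(-163280)/(-48) = -(-163280)*(-1)/48 = -4*10205/12 = -10205/3 ≈ -3401.7)
-28095 - X = -28095 - 1*(-10205/3) = -28095 + 10205/3 = -74080/3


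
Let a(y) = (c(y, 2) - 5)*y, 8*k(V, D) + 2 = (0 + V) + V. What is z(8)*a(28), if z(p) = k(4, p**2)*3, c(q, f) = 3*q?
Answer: 4977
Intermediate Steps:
k(V, D) = -1/4 + V/4 (k(V, D) = -1/4 + ((0 + V) + V)/8 = -1/4 + (V + V)/8 = -1/4 + (2*V)/8 = -1/4 + V/4)
z(p) = 9/4 (z(p) = (-1/4 + (1/4)*4)*3 = (-1/4 + 1)*3 = (3/4)*3 = 9/4)
a(y) = y*(-5 + 3*y) (a(y) = (3*y - 5)*y = (-5 + 3*y)*y = y*(-5 + 3*y))
z(8)*a(28) = 9*(28*(-5 + 3*28))/4 = 9*(28*(-5 + 84))/4 = 9*(28*79)/4 = (9/4)*2212 = 4977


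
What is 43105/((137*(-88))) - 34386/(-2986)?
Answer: 142923043/17999608 ≈ 7.9403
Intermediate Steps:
43105/((137*(-88))) - 34386/(-2986) = 43105/(-12056) - 34386*(-1/2986) = 43105*(-1/12056) + 17193/1493 = -43105/12056 + 17193/1493 = 142923043/17999608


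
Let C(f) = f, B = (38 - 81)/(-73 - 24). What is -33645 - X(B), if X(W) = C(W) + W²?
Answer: -316571825/9409 ≈ -33646.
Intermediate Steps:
B = 43/97 (B = -43/(-97) = -43*(-1/97) = 43/97 ≈ 0.44330)
X(W) = W + W²
-33645 - X(B) = -33645 - 43*(1 + 43/97)/97 = -33645 - 43*140/(97*97) = -33645 - 1*6020/9409 = -33645 - 6020/9409 = -316571825/9409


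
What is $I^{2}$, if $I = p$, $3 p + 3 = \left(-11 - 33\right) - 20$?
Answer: $\frac{4489}{9} \approx 498.78$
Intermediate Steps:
$p = - \frac{67}{3}$ ($p = -1 + \frac{\left(-11 - 33\right) - 20}{3} = -1 + \frac{-44 - 20}{3} = -1 + \frac{1}{3} \left(-64\right) = -1 - \frac{64}{3} = - \frac{67}{3} \approx -22.333$)
$I = - \frac{67}{3} \approx -22.333$
$I^{2} = \left(- \frac{67}{3}\right)^{2} = \frac{4489}{9}$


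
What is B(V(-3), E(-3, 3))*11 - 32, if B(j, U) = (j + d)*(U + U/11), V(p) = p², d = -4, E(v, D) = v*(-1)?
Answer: 148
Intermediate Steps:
E(v, D) = -v
B(j, U) = 12*U*(-4 + j)/11 (B(j, U) = (j - 4)*(U + U/11) = (-4 + j)*(U + U*(1/11)) = (-4 + j)*(U + U/11) = (-4 + j)*(12*U/11) = 12*U*(-4 + j)/11)
B(V(-3), E(-3, 3))*11 - 32 = (12*(-1*(-3))*(-4 + (-3)²)/11)*11 - 32 = ((12/11)*3*(-4 + 9))*11 - 32 = ((12/11)*3*5)*11 - 32 = (180/11)*11 - 32 = 180 - 32 = 148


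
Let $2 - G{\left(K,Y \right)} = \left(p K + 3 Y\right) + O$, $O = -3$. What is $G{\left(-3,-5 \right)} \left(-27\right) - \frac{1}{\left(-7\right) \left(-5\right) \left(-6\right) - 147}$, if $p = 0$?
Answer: $- \frac{192779}{357} \approx -540.0$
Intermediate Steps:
$G{\left(K,Y \right)} = 5 - 3 Y$ ($G{\left(K,Y \right)} = 2 - \left(\left(0 K + 3 Y\right) - 3\right) = 2 - \left(\left(0 + 3 Y\right) - 3\right) = 2 - \left(3 Y - 3\right) = 2 - \left(-3 + 3 Y\right) = 5 - 3 Y$)
$G{\left(-3,-5 \right)} \left(-27\right) - \frac{1}{\left(-7\right) \left(-5\right) \left(-6\right) - 147} = \left(5 - -15\right) \left(-27\right) - \frac{1}{\left(-7\right) \left(-5\right) \left(-6\right) - 147} = \left(5 + 15\right) \left(-27\right) - \frac{1}{35 \left(-6\right) - 147} = 20 \left(-27\right) - \frac{1}{-210 - 147} = -540 - \frac{1}{-357} = -540 - - \frac{1}{357} = -540 + \frac{1}{357} = - \frac{192779}{357}$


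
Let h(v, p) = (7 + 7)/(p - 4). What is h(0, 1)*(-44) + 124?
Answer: 988/3 ≈ 329.33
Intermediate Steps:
h(v, p) = 14/(-4 + p)
h(0, 1)*(-44) + 124 = (14/(-4 + 1))*(-44) + 124 = (14/(-3))*(-44) + 124 = (14*(-1/3))*(-44) + 124 = -14/3*(-44) + 124 = 616/3 + 124 = 988/3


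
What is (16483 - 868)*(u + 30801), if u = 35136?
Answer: 1029606255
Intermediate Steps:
(16483 - 868)*(u + 30801) = (16483 - 868)*(35136 + 30801) = 15615*65937 = 1029606255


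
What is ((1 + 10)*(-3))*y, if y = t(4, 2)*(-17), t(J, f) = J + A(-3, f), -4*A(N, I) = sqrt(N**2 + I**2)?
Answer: 2244 - 561*sqrt(13)/4 ≈ 1738.3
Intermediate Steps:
A(N, I) = -sqrt(I**2 + N**2)/4 (A(N, I) = -sqrt(N**2 + I**2)/4 = -sqrt(I**2 + N**2)/4)
t(J, f) = J - sqrt(9 + f**2)/4 (t(J, f) = J - sqrt(f**2 + (-3)**2)/4 = J - sqrt(f**2 + 9)/4 = J - sqrt(9 + f**2)/4)
y = -68 + 17*sqrt(13)/4 (y = (4 - sqrt(9 + 2**2)/4)*(-17) = (4 - sqrt(9 + 4)/4)*(-17) = (4 - sqrt(13)/4)*(-17) = -68 + 17*sqrt(13)/4 ≈ -52.676)
((1 + 10)*(-3))*y = ((1 + 10)*(-3))*(-68 + 17*sqrt(13)/4) = (11*(-3))*(-68 + 17*sqrt(13)/4) = -33*(-68 + 17*sqrt(13)/4) = 2244 - 561*sqrt(13)/4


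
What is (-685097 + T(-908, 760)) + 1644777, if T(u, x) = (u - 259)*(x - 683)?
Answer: 869821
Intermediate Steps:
T(u, x) = (-683 + x)*(-259 + u) (T(u, x) = (-259 + u)*(-683 + x) = (-683 + x)*(-259 + u))
(-685097 + T(-908, 760)) + 1644777 = (-685097 + (176897 - 683*(-908) - 259*760 - 908*760)) + 1644777 = (-685097 + (176897 + 620164 - 196840 - 690080)) + 1644777 = (-685097 - 89859) + 1644777 = -774956 + 1644777 = 869821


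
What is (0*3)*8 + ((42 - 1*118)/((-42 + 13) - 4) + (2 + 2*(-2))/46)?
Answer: 1715/759 ≈ 2.2596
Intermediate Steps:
(0*3)*8 + ((42 - 1*118)/((-42 + 13) - 4) + (2 + 2*(-2))/46) = 0*8 + ((42 - 118)/(-29 - 4) + (2 - 4)*(1/46)) = 0 + (-76/(-33) - 2*1/46) = 0 + (-76*(-1/33) - 1/23) = 0 + (76/33 - 1/23) = 0 + 1715/759 = 1715/759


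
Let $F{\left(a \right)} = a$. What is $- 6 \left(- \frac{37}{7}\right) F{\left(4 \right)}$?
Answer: $\frac{888}{7} \approx 126.86$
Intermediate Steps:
$- 6 \left(- \frac{37}{7}\right) F{\left(4 \right)} = - 6 \left(- \frac{37}{7}\right) 4 = - 6 \left(\left(-37\right) \frac{1}{7}\right) 4 = \left(-6\right) \left(- \frac{37}{7}\right) 4 = \frac{222}{7} \cdot 4 = \frac{888}{7}$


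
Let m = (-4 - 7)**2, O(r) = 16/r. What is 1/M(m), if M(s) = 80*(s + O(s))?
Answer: 121/1172560 ≈ 0.00010319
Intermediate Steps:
m = 121 (m = (-11)**2 = 121)
M(s) = 80*s + 1280/s (M(s) = 80*(s + 16/s) = 80*s + 1280/s)
1/M(m) = 1/(80*121 + 1280/121) = 1/(9680 + 1280*(1/121)) = 1/(9680 + 1280/121) = 1/(1172560/121) = 121/1172560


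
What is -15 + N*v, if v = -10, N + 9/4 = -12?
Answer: 255/2 ≈ 127.50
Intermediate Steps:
N = -57/4 (N = -9/4 - 12 = -57/4 ≈ -14.250)
-15 + N*v = -15 - 57/4*(-10) = -15 + 285/2 = 255/2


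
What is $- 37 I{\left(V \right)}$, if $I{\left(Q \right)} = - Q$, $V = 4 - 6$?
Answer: $-74$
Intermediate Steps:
$V = -2$ ($V = 4 - 6 = -2$)
$- 37 I{\left(V \right)} = - 37 \left(\left(-1\right) \left(-2\right)\right) = \left(-37\right) 2 = -74$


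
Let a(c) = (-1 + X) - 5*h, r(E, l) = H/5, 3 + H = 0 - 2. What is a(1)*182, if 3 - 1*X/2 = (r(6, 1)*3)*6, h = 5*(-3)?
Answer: 21112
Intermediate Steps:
H = -5 (H = -3 + (0 - 2) = -3 - 2 = -5)
h = -15
r(E, l) = -1 (r(E, l) = -5/5 = -5*1/5 = -1)
X = 42 (X = 6 - 2*(-1*3)*6 = 6 - (-6)*6 = 6 - 2*(-18) = 6 + 36 = 42)
a(c) = 116 (a(c) = (-1 + 42) - 5*(-15) = 41 + 75 = 116)
a(1)*182 = 116*182 = 21112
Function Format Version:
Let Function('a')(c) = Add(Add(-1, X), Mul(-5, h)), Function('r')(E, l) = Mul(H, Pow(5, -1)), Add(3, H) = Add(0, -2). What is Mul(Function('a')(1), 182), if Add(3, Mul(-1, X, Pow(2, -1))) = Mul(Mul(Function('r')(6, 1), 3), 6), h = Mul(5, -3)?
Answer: 21112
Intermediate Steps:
H = -5 (H = Add(-3, Add(0, -2)) = Add(-3, -2) = -5)
h = -15
Function('r')(E, l) = -1 (Function('r')(E, l) = Mul(-5, Pow(5, -1)) = Mul(-5, Rational(1, 5)) = -1)
X = 42 (X = Add(6, Mul(-2, Mul(Mul(-1, 3), 6))) = Add(6, Mul(-2, Mul(-3, 6))) = Add(6, Mul(-2, -18)) = Add(6, 36) = 42)
Function('a')(c) = 116 (Function('a')(c) = Add(Add(-1, 42), Mul(-5, -15)) = Add(41, 75) = 116)
Mul(Function('a')(1), 182) = Mul(116, 182) = 21112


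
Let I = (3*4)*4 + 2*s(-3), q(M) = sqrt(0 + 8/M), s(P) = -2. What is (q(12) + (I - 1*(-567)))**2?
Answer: (1833 + sqrt(6))**2/9 ≈ 3.7432e+5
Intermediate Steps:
q(M) = 2*sqrt(2)*sqrt(1/M) (q(M) = sqrt(8/M) = 2*sqrt(2)*sqrt(1/M))
I = 44 (I = (3*4)*4 + 2*(-2) = 12*4 - 4 = 48 - 4 = 44)
(q(12) + (I - 1*(-567)))**2 = (2*sqrt(2)*sqrt(1/12) + (44 - 1*(-567)))**2 = (2*sqrt(2)*sqrt(1/12) + (44 + 567))**2 = (2*sqrt(2)*(sqrt(3)/6) + 611)**2 = (sqrt(6)/3 + 611)**2 = (611 + sqrt(6)/3)**2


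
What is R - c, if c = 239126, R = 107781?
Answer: -131345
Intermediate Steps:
R - c = 107781 - 1*239126 = 107781 - 239126 = -131345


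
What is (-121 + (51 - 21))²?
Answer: 8281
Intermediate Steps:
(-121 + (51 - 21))² = (-121 + 30)² = (-91)² = 8281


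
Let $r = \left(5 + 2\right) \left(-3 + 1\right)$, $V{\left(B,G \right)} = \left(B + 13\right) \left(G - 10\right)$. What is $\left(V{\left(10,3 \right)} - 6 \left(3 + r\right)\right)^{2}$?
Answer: $9025$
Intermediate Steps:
$V{\left(B,G \right)} = \left(-10 + G\right) \left(13 + B\right)$ ($V{\left(B,G \right)} = \left(13 + B\right) \left(-10 + G\right) = \left(-10 + G\right) \left(13 + B\right)$)
$r = -14$ ($r = 7 \left(-2\right) = -14$)
$\left(V{\left(10,3 \right)} - 6 \left(3 + r\right)\right)^{2} = \left(\left(-130 - 100 + 13 \cdot 3 + 10 \cdot 3\right) - 6 \left(3 - 14\right)\right)^{2} = \left(\left(-130 - 100 + 39 + 30\right) - -66\right)^{2} = \left(-161 + 66\right)^{2} = \left(-95\right)^{2} = 9025$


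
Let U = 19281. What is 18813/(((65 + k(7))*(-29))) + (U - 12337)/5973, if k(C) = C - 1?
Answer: -98072353/12298407 ≈ -7.9744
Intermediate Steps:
k(C) = -1 + C
18813/(((65 + k(7))*(-29))) + (U - 12337)/5973 = 18813/(((65 + (-1 + 7))*(-29))) + (19281 - 12337)/5973 = 18813/(((65 + 6)*(-29))) + 6944*(1/5973) = 18813/((71*(-29))) + 6944/5973 = 18813/(-2059) + 6944/5973 = 18813*(-1/2059) + 6944/5973 = -18813/2059 + 6944/5973 = -98072353/12298407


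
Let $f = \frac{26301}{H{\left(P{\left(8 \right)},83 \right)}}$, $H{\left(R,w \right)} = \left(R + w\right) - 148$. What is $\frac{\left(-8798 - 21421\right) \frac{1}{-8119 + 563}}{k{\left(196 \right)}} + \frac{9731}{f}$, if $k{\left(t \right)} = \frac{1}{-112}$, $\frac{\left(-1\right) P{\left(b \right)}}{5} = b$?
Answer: $- \frac{8061404309}{16560863} \approx -486.77$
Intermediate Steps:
$P{\left(b \right)} = - 5 b$
$H{\left(R,w \right)} = -148 + R + w$
$k{\left(t \right)} = - \frac{1}{112}$
$f = - \frac{8767}{35}$ ($f = \frac{26301}{-148 - 40 + 83} = \frac{26301}{-105} = 26301 \left(- \frac{1}{105}\right) = - \frac{8767}{35} \approx -250.49$)
$\frac{\left(-8798 - 21421\right) \frac{1}{-8119 + 563}}{k{\left(196 \right)}} + \frac{9731}{f} = \frac{\left(-8798 - 21421\right) \frac{1}{-8119 + 563}}{- \frac{1}{112}} + \frac{9731}{- \frac{8767}{35}} = - \frac{30219}{-7556} \left(-112\right) + 9731 \left(- \frac{35}{8767}\right) = \left(-30219\right) \left(- \frac{1}{7556}\right) \left(-112\right) - \frac{340585}{8767} = \frac{30219}{7556} \left(-112\right) - \frac{340585}{8767} = - \frac{846132}{1889} - \frac{340585}{8767} = - \frac{8061404309}{16560863}$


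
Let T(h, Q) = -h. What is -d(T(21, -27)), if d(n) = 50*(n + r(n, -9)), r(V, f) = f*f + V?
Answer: -1950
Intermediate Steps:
r(V, f) = V + f**2 (r(V, f) = f**2 + V = V + f**2)
d(n) = 4050 + 100*n (d(n) = 50*(n + (n + (-9)**2)) = 50*(n + (n + 81)) = 50*(n + (81 + n)) = 50*(81 + 2*n) = 4050 + 100*n)
-d(T(21, -27)) = -(4050 + 100*(-1*21)) = -(4050 + 100*(-21)) = -(4050 - 2100) = -1*1950 = -1950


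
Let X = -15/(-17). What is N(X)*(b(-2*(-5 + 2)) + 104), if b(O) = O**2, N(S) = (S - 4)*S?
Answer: -111300/289 ≈ -385.12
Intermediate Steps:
X = 15/17 (X = -15*(-1/17) = 15/17 ≈ 0.88235)
N(S) = S*(-4 + S) (N(S) = (-4 + S)*S = S*(-4 + S))
N(X)*(b(-2*(-5 + 2)) + 104) = (15*(-4 + 15/17)/17)*((-2*(-5 + 2))**2 + 104) = ((15/17)*(-53/17))*((-2*(-3))**2 + 104) = -795*(6**2 + 104)/289 = -795*(36 + 104)/289 = -795/289*140 = -111300/289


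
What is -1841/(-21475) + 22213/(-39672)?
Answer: -403988023/851956200 ≈ -0.47419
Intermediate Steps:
-1841/(-21475) + 22213/(-39672) = -1841*(-1/21475) + 22213*(-1/39672) = 1841/21475 - 22213/39672 = -403988023/851956200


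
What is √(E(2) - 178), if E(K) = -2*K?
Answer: I*√182 ≈ 13.491*I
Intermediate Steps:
√(E(2) - 178) = √(-2*2 - 178) = √(-4 - 178) = √(-182) = I*√182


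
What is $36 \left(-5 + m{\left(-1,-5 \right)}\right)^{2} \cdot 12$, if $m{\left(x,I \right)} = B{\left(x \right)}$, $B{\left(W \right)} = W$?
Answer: $15552$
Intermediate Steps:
$m{\left(x,I \right)} = x$
$36 \left(-5 + m{\left(-1,-5 \right)}\right)^{2} \cdot 12 = 36 \left(-5 - 1\right)^{2} \cdot 12 = 36 \left(-6\right)^{2} \cdot 12 = 36 \cdot 36 \cdot 12 = 1296 \cdot 12 = 15552$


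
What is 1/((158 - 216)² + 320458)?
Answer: 1/323822 ≈ 3.0881e-6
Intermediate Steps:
1/((158 - 216)² + 320458) = 1/((-58)² + 320458) = 1/(3364 + 320458) = 1/323822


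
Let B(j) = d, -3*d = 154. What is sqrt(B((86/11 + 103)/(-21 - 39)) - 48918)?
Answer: 2*I*sqrt(110181)/3 ≈ 221.29*I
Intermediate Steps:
d = -154/3 (d = -1/3*154 = -154/3 ≈ -51.333)
B(j) = -154/3
sqrt(B((86/11 + 103)/(-21 - 39)) - 48918) = sqrt(-154/3 - 48918) = sqrt(-146908/3) = 2*I*sqrt(110181)/3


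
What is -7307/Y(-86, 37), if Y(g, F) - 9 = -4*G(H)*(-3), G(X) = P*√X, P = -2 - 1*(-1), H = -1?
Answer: -7307/25 - 29228*I/75 ≈ -292.28 - 389.71*I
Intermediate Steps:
P = -1 (P = -2 + 1 = -1)
G(X) = -√X
Y(g, F) = 9 - 12*I (Y(g, F) = 9 - (-4)*√(-1)*(-3) = 9 - (-4)*I*(-3) = 9 + (4*I)*(-3) = 9 - 12*I)
-7307/Y(-86, 37) = -7307*(9 + 12*I)/225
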